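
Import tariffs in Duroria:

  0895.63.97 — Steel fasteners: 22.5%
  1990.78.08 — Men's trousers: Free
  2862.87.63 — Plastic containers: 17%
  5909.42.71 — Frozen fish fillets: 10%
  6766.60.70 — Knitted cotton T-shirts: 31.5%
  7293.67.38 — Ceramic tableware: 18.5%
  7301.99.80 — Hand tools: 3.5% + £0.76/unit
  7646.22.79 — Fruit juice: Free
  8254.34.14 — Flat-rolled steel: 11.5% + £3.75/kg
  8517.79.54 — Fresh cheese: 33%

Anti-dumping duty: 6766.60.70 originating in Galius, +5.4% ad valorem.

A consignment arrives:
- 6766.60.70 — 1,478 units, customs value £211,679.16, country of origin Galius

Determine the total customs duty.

£78,109.61

Line 1 (6766.60.70, Galius, 1,478 units, £211,679.16):
Base rate for 6766.60.70 is 31.5%.
Additional duty on 6766.60.70 from Galius: +5.4%. Applied ad valorem rate: 31.5% + 5.4% = 36.9%.
Duty = £211,679.16 × 36.9% = £78,109.61.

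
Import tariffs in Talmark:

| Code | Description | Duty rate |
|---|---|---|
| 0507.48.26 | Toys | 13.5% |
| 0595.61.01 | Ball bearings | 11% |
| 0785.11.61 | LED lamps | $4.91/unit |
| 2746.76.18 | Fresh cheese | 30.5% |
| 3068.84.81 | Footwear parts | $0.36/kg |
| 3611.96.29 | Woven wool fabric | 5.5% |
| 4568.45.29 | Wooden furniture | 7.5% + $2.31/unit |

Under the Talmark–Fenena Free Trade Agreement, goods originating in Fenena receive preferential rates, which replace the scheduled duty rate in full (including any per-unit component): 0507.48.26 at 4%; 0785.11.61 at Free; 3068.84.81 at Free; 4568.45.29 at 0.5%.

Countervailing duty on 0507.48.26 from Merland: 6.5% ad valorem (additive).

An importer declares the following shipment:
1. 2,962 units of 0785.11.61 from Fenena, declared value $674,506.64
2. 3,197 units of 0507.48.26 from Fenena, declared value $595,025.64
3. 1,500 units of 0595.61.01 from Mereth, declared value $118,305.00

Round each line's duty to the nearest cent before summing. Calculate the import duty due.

$36,814.58

Line 1 (0785.11.61, Fenena, 2,962 units, $674,506.64):
Base rate for 0785.11.61 is $4.91/unit.
Origin Fenena qualifies under the Talmark–Fenena agreement and 0785.11.61 is covered: preferential rate Free applies instead.
Duty = $674,506.64 × 0% = $0.00.
Line 2 (0507.48.26, Fenena, 3,197 units, $595,025.64):
Base rate for 0507.48.26 is 13.5%.
Origin Fenena qualifies under the Talmark–Fenena agreement and 0507.48.26 is covered: preferential rate 4% applies instead.
The additional-duty order on 0507.48.26 targets Merland, not Fenena; it does not apply.
Duty = $595,025.64 × 4% = $23,801.03.
Line 3 (0595.61.01, Mereth, 1,500 units, $118,305.00):
Base rate for 0595.61.01 is 11%.
Duty = $118,305.00 × 11% = $13,013.55.
Total = $0.00 + $23,801.03 + $13,013.55 = $36,814.58.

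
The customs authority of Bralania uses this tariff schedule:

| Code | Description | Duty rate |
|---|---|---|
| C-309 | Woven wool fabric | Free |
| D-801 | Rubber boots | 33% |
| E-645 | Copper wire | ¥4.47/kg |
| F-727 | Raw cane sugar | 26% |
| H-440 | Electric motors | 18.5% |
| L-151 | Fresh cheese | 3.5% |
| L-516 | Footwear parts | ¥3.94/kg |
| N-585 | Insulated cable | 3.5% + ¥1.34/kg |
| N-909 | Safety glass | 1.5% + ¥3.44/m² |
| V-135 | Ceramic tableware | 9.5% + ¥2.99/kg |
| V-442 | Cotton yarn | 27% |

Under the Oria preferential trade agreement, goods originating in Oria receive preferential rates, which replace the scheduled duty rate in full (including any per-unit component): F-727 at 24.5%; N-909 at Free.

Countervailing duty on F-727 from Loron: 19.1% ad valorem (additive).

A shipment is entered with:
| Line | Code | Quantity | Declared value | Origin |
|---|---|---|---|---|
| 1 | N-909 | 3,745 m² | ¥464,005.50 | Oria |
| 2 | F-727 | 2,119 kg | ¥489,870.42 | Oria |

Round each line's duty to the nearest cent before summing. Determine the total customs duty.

¥120,018.25

Line 1 (N-909, Oria, 3,745 m², ¥464,005.50):
Base rate for N-909 is 1.5% + ¥3.44/m².
Origin Oria qualifies under the Bralania–Oria agreement and N-909 is covered: preferential rate Free applies instead.
Duty = ¥464,005.50 × 0% = ¥0.00.
Line 2 (F-727, Oria, 2,119 kg, ¥489,870.42):
Base rate for F-727 is 26%.
Origin Oria qualifies under the Bralania–Oria agreement and F-727 is covered: preferential rate 24.5% applies instead.
The additional-duty order on F-727 targets Loron, not Oria; it does not apply.
Duty = ¥489,870.42 × 24.5% = ¥120,018.25.
Total = ¥0.00 + ¥120,018.25 = ¥120,018.25.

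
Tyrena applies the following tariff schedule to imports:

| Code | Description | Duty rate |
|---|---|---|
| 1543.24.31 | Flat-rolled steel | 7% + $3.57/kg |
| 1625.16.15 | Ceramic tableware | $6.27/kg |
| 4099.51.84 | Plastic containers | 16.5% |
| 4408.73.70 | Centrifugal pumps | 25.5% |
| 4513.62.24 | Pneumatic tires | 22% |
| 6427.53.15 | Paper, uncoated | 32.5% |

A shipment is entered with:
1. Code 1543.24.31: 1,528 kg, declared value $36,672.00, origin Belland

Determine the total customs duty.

Line 1 (1543.24.31, Belland, 1,528 kg, $36,672.00):
Base rate for 1543.24.31 is 7% + $3.57/kg.
Duty = $36,672.00 × 7% + 1,528 × $3.57 = $8,022.00.

$8,022.00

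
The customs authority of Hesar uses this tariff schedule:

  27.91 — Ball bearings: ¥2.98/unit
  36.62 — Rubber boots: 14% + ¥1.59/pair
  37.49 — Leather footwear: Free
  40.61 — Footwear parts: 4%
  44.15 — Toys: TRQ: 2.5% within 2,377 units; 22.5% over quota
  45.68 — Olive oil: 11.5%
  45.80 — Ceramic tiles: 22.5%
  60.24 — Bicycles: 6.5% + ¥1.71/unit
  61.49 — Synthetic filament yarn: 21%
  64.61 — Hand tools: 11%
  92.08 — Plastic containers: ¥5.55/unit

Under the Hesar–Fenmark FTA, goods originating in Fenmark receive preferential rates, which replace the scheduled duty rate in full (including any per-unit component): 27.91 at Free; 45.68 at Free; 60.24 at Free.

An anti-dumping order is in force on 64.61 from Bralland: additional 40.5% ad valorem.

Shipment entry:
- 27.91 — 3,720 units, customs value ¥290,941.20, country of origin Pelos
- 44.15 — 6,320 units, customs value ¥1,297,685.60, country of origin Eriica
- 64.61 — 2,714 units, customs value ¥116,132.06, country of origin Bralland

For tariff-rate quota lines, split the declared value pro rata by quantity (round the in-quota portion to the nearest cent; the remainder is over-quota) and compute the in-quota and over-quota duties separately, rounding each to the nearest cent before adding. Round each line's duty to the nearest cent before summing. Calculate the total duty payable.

Line 1 (27.91, Pelos, 3,720 units, ¥290,941.20):
Base rate for 27.91 is ¥2.98/unit.
27.91 has an FTA preferential rate, but origin Pelos is not Fenmark; base rate stands.
Duty = 3,720 × ¥2.98 = ¥11,085.60.
Line 2 (44.15, Eriica, 6,320 units, ¥1,297,685.60):
Code 44.15 is under a tariff-rate quota (threshold 2,377 units). In-quota: 2,377 units at 2.5%; over-quota: 3,943 units at 22.5%.
Pro-rata value split: in-quota = ¥1,297,685.60 × 2,377/6,320 = ¥488,069.41; over-quota = ¥1,297,685.60 − ¥488,069.41 = ¥809,616.19.
In-quota duty = ¥488,069.41 × 2.5% = ¥12,201.74. Over-quota duty = ¥809,616.19 × 22.5% = ¥182,163.64.
Line duty = ¥12,201.74 + ¥182,163.64 = ¥194,365.38.
Line 3 (64.61, Bralland, 2,714 units, ¥116,132.06):
Base rate for 64.61 is 11%.
Additional duty on 64.61 from Bralland: +40.5%. Applied ad valorem rate: 11% + 40.5% = 51.5%.
Duty = ¥116,132.06 × 51.5% = ¥59,808.01.
Total = ¥11,085.60 + ¥194,365.38 + ¥59,808.01 = ¥265,258.99.

¥265,258.99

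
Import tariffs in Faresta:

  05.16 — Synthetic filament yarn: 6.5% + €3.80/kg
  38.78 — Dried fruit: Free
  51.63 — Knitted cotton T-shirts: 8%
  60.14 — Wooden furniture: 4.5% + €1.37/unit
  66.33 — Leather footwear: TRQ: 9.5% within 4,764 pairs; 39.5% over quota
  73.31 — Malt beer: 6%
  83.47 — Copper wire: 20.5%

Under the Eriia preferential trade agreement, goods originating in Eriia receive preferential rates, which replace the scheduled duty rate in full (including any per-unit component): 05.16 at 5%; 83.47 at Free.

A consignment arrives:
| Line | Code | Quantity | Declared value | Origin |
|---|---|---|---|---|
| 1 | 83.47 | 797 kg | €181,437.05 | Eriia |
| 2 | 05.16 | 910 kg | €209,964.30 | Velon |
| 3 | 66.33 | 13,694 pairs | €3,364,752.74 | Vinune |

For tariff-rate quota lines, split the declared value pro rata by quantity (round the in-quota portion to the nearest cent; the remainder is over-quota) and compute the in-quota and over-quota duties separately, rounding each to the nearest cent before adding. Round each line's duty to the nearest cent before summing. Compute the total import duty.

€995,014.28

Line 1 (83.47, Eriia, 797 kg, €181,437.05):
Base rate for 83.47 is 20.5%.
Origin Eriia qualifies under the Faresta–Eriia agreement and 83.47 is covered: preferential rate Free applies instead.
Duty = €181,437.05 × 0% = €0.00.
Line 2 (05.16, Velon, 910 kg, €209,964.30):
Base rate for 05.16 is 6.5% + €3.80/kg.
05.16 has an FTA preferential rate, but origin Velon is not Eriia; base rate stands.
Duty = €209,964.30 × 6.5% + 910 × €3.80 = €17,105.68.
Line 3 (66.33, Vinune, 13,694 pairs, €3,364,752.74):
Code 66.33 is under a tariff-rate quota (threshold 4,764 pairs). In-quota: 4,764 pairs at 9.5%; over-quota: 8,930 pairs at 39.5%.
Pro-rata value split: in-quota = €3,364,752.74 × 4,764/13,694 = €1,170,562.44; over-quota = €3,364,752.74 − €1,170,562.44 = €2,194,190.30.
In-quota duty = €1,170,562.44 × 9.5% = €111,203.43. Over-quota duty = €2,194,190.30 × 39.5% = €866,705.17.
Line duty = €111,203.43 + €866,705.17 = €977,908.60.
Total = €0.00 + €17,105.68 + €977,908.60 = €995,014.28.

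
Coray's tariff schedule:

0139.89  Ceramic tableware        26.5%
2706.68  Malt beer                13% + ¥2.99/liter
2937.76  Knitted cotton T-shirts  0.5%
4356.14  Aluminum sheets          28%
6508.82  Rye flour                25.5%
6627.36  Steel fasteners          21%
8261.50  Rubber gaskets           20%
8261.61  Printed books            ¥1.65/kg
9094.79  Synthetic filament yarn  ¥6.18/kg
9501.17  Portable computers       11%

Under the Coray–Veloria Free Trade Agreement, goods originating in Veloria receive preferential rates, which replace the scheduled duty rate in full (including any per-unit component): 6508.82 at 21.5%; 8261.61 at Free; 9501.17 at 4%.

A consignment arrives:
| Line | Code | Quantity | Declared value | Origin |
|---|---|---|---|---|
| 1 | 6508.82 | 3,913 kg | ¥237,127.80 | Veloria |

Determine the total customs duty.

¥50,982.48

Line 1 (6508.82, Veloria, 3,913 kg, ¥237,127.80):
Base rate for 6508.82 is 25.5%.
Origin Veloria qualifies under the Coray–Veloria agreement and 6508.82 is covered: preferential rate 21.5% applies instead.
Duty = ¥237,127.80 × 21.5% = ¥50,982.48.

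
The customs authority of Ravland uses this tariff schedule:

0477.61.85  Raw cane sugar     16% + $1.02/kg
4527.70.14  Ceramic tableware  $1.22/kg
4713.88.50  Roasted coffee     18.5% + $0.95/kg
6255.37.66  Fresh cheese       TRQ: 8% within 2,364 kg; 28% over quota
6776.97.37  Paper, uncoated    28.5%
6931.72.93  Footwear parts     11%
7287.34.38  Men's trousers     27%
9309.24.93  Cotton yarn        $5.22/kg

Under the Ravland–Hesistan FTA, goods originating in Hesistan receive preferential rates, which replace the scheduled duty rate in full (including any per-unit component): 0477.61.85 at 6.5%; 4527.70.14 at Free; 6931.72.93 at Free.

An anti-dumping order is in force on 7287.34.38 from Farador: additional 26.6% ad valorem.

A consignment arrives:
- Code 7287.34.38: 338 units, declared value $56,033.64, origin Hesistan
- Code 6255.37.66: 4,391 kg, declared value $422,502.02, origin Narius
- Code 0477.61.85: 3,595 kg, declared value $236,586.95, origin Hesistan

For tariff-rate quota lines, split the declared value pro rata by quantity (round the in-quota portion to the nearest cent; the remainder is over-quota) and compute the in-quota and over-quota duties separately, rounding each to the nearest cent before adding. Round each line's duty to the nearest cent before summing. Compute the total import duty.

Line 1 (7287.34.38, Hesistan, 338 units, $56,033.64):
Base rate for 7287.34.38 is 27%.
Origin Hesistan is the FTA partner but 7287.34.38 is not on the preference list; base rate stands.
The additional-duty order on 7287.34.38 targets Farador, not Hesistan; it does not apply.
Duty = $56,033.64 × 27% = $15,129.08.
Line 2 (6255.37.66, Narius, 4,391 kg, $422,502.02):
Code 6255.37.66 is under a tariff-rate quota (threshold 2,364 kg). In-quota: 2,364 kg at 8%; over-quota: 2,027 kg at 28%.
Pro-rata value split: in-quota = $422,502.02 × 2,364/4,391 = $227,464.08; over-quota = $422,502.02 − $227,464.08 = $195,037.94.
In-quota duty = $227,464.08 × 8% = $18,197.13. Over-quota duty = $195,037.94 × 28% = $54,610.62.
Line duty = $18,197.13 + $54,610.62 = $72,807.75.
Line 3 (0477.61.85, Hesistan, 3,595 kg, $236,586.95):
Base rate for 0477.61.85 is 16% + $1.02/kg.
Origin Hesistan qualifies under the Ravland–Hesistan agreement and 0477.61.85 is covered: preferential rate 6.5% applies instead.
Duty = $236,586.95 × 6.5% = $15,378.15.
Total = $15,129.08 + $72,807.75 + $15,378.15 = $103,314.98.

$103,314.98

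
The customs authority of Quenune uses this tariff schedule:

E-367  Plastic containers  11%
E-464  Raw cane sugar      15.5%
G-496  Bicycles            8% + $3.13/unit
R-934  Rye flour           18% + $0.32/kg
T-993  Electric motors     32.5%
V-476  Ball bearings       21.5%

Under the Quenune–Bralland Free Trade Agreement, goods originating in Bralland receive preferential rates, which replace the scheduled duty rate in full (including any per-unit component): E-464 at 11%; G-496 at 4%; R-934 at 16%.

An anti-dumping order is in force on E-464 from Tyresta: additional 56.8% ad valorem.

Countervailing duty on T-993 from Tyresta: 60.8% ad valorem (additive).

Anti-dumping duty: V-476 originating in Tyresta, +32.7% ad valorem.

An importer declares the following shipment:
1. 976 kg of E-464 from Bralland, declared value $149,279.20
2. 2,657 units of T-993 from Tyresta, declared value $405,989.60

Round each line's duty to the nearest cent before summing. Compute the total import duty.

$395,209.01

Line 1 (E-464, Bralland, 976 kg, $149,279.20):
Base rate for E-464 is 15.5%.
Origin Bralland qualifies under the Quenune–Bralland agreement and E-464 is covered: preferential rate 11% applies instead.
The additional-duty order on E-464 targets Tyresta, not Bralland; it does not apply.
Duty = $149,279.20 × 11% = $16,420.71.
Line 2 (T-993, Tyresta, 2,657 units, $405,989.60):
Base rate for T-993 is 32.5%.
Additional duty on T-993 from Tyresta: +60.8%. Applied ad valorem rate: 32.5% + 60.8% = 93.3%.
Duty = $405,989.60 × 93.3% = $378,788.30.
Total = $16,420.71 + $378,788.30 = $395,209.01.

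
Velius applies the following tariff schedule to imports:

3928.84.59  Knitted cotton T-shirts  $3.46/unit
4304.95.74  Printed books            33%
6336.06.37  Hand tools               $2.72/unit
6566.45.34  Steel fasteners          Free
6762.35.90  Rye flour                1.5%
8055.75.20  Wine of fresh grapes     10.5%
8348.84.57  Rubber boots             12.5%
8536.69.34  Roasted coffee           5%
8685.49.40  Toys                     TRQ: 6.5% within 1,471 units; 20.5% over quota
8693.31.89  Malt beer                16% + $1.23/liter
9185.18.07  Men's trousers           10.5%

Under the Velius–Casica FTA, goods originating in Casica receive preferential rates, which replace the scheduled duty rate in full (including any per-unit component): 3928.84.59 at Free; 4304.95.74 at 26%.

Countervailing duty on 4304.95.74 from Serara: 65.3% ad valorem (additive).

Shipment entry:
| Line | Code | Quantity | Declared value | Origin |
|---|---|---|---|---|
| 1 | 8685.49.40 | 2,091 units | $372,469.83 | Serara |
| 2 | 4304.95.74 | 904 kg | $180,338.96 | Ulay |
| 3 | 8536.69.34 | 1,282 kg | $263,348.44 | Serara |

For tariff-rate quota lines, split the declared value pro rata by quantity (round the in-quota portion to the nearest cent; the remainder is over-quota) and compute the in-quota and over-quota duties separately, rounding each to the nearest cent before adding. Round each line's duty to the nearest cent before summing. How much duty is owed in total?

Line 1 (8685.49.40, Serara, 2,091 units, $372,469.83):
Code 8685.49.40 is under a tariff-rate quota (threshold 1,471 units). In-quota: 1,471 units at 6.5%; over-quota: 620 units at 20.5%.
Pro-rata value split: in-quota = $372,469.83 × 1,471/2,091 = $262,029.23; over-quota = $372,469.83 − $262,029.23 = $110,440.60.
In-quota duty = $262,029.23 × 6.5% = $17,031.90. Over-quota duty = $110,440.60 × 20.5% = $22,640.32.
Line duty = $17,031.90 + $22,640.32 = $39,672.22.
Line 2 (4304.95.74, Ulay, 904 kg, $180,338.96):
Base rate for 4304.95.74 is 33%.
4304.95.74 has an FTA preferential rate, but origin Ulay is not Casica; base rate stands.
The additional-duty order on 4304.95.74 targets Serara, not Ulay; it does not apply.
Duty = $180,338.96 × 33% = $59,511.86.
Line 3 (8536.69.34, Serara, 1,282 kg, $263,348.44):
Base rate for 8536.69.34 is 5%.
Duty = $263,348.44 × 5% = $13,167.42.
Total = $39,672.22 + $59,511.86 + $13,167.42 = $112,351.50.

$112,351.50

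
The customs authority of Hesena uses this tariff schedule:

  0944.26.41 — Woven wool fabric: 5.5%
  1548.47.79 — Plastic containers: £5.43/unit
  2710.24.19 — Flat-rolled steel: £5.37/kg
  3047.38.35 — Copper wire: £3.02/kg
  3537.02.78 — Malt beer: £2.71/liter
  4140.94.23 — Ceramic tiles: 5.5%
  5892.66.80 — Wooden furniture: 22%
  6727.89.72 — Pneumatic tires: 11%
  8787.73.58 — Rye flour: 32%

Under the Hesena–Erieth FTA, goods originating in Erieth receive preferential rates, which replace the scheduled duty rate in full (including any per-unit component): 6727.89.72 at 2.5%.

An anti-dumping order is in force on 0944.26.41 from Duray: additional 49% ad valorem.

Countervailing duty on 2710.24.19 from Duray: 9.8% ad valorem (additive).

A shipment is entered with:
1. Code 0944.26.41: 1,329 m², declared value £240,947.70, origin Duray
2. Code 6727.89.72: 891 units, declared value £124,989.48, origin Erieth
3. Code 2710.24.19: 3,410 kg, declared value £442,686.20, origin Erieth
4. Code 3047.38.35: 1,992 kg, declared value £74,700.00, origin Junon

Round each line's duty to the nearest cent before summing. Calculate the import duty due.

£158,768.78

Line 1 (0944.26.41, Duray, 1,329 m², £240,947.70):
Base rate for 0944.26.41 is 5.5%.
Additional duty on 0944.26.41 from Duray: +49%. Applied ad valorem rate: 5.5% + 49% = 54.5%.
Duty = £240,947.70 × 54.5% = £131,316.50.
Line 2 (6727.89.72, Erieth, 891 units, £124,989.48):
Base rate for 6727.89.72 is 11%.
Origin Erieth qualifies under the Hesena–Erieth agreement and 6727.89.72 is covered: preferential rate 2.5% applies instead.
Duty = £124,989.48 × 2.5% = £3,124.74.
Line 3 (2710.24.19, Erieth, 3,410 kg, £442,686.20):
Base rate for 2710.24.19 is £5.37/kg.
Origin Erieth is the FTA partner but 2710.24.19 is not on the preference list; base rate stands.
The additional-duty order on 2710.24.19 targets Duray, not Erieth; it does not apply.
Duty = 3,410 × £5.37 = £18,311.70.
Line 4 (3047.38.35, Junon, 1,992 kg, £74,700.00):
Base rate for 3047.38.35 is £3.02/kg.
Duty = 1,992 × £3.02 = £6,015.84.
Total = £131,316.50 + £3,124.74 + £18,311.70 + £6,015.84 = £158,768.78.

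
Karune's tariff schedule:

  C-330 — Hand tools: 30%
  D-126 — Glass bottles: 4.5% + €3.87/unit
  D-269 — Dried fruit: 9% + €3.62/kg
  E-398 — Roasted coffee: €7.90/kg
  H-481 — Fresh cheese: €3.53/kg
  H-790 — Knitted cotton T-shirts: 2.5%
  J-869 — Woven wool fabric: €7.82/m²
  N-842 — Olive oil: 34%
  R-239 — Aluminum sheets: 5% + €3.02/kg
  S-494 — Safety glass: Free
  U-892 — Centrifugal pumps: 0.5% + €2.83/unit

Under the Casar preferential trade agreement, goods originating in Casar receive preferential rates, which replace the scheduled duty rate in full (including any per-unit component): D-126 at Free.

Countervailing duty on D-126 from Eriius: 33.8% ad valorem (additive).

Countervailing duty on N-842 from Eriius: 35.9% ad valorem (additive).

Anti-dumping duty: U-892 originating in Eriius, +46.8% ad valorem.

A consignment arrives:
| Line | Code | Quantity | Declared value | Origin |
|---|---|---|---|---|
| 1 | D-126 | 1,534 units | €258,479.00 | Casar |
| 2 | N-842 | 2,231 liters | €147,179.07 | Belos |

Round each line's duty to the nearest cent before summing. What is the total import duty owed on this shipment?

Line 1 (D-126, Casar, 1,534 units, €258,479.00):
Base rate for D-126 is 4.5% + €3.87/unit.
Origin Casar qualifies under the Karune–Casar agreement and D-126 is covered: preferential rate Free applies instead.
The additional-duty order on D-126 targets Eriius, not Casar; it does not apply.
Duty = €258,479.00 × 0% = €0.00.
Line 2 (N-842, Belos, 2,231 liters, €147,179.07):
Base rate for N-842 is 34%.
The additional-duty order on N-842 targets Eriius, not Belos; it does not apply.
Duty = €147,179.07 × 34% = €50,040.88.
Total = €0.00 + €50,040.88 = €50,040.88.

€50,040.88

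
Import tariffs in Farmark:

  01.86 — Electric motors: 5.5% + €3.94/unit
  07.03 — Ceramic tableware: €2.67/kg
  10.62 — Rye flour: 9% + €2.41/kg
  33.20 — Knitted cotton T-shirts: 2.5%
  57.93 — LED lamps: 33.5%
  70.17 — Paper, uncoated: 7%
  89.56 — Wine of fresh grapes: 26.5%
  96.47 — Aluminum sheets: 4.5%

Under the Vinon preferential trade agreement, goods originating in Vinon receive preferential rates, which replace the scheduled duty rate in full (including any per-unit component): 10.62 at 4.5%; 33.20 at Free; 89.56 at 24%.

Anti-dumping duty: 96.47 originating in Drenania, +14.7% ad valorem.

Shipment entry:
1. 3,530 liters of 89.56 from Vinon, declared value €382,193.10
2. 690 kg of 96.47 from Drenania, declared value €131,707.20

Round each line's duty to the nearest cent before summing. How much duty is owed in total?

Line 1 (89.56, Vinon, 3,530 liters, €382,193.10):
Base rate for 89.56 is 26.5%.
Origin Vinon qualifies under the Farmark–Vinon agreement and 89.56 is covered: preferential rate 24% applies instead.
Duty = €382,193.10 × 24% = €91,726.34.
Line 2 (96.47, Drenania, 690 kg, €131,707.20):
Base rate for 96.47 is 4.5%.
Additional duty on 96.47 from Drenania: +14.7%. Applied ad valorem rate: 4.5% + 14.7% = 19.2%.
Duty = €131,707.20 × 19.2% = €25,287.78.
Total = €91,726.34 + €25,287.78 = €117,014.12.

€117,014.12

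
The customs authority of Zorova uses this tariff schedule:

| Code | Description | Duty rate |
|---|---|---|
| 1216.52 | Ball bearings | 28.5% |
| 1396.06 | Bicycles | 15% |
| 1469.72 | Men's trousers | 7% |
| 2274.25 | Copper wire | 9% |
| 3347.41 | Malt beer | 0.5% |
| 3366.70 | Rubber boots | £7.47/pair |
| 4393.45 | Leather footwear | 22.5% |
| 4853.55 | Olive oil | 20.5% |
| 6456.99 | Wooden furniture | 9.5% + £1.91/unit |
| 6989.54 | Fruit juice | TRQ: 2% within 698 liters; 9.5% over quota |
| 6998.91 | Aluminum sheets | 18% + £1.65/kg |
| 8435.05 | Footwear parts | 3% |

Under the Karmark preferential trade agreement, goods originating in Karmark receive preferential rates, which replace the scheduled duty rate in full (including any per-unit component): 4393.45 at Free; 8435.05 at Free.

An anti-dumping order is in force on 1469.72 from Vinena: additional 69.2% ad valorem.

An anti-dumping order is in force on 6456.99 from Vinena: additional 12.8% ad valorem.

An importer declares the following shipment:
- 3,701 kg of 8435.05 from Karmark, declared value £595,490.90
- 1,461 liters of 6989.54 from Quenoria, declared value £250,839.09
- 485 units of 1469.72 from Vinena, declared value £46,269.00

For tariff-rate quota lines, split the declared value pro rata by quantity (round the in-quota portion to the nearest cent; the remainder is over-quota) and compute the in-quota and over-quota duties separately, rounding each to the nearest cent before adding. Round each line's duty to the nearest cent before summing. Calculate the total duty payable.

Line 1 (8435.05, Karmark, 3,701 kg, £595,490.90):
Base rate for 8435.05 is 3%.
Origin Karmark qualifies under the Zorova–Karmark agreement and 8435.05 is covered: preferential rate Free applies instead.
Duty = £595,490.90 × 0% = £0.00.
Line 2 (6989.54, Quenoria, 1,461 liters, £250,839.09):
Code 6989.54 is under a tariff-rate quota (threshold 698 liters). In-quota: 698 liters at 2%; over-quota: 763 liters at 9.5%.
Pro-rata value split: in-quota = £250,839.09 × 698/1,461 = £119,839.62; over-quota = £250,839.09 − £119,839.62 = £130,999.47.
In-quota duty = £119,839.62 × 2% = £2,396.79. Over-quota duty = £130,999.47 × 9.5% = £12,444.95.
Line duty = £2,396.79 + £12,444.95 = £14,841.74.
Line 3 (1469.72, Vinena, 485 units, £46,269.00):
Base rate for 1469.72 is 7%.
Additional duty on 1469.72 from Vinena: +69.2%. Applied ad valorem rate: 7% + 69.2% = 76.2%.
Duty = £46,269.00 × 76.2% = £35,256.98.
Total = £0.00 + £14,841.74 + £35,256.98 = £50,098.72.

£50,098.72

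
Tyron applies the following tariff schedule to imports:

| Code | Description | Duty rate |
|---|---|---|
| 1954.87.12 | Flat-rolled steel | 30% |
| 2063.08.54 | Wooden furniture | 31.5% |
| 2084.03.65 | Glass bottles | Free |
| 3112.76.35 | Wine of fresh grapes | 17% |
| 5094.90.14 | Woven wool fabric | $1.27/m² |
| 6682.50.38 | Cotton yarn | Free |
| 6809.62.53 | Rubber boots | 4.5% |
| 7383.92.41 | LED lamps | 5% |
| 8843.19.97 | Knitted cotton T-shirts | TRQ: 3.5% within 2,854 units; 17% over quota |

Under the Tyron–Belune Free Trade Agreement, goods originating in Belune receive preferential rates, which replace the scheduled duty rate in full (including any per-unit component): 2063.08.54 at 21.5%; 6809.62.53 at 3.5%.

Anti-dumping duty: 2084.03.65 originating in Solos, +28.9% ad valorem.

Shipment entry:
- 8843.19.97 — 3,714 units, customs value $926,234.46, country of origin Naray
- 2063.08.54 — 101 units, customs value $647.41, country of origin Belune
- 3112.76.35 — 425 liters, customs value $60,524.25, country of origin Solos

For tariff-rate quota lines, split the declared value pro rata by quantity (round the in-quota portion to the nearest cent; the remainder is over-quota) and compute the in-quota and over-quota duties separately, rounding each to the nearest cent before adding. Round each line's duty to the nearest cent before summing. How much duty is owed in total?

$71,800.70

Line 1 (8843.19.97, Naray, 3,714 units, $926,234.46):
Code 8843.19.97 is under a tariff-rate quota (threshold 2,854 units). In-quota: 2,854 units at 3.5%; over-quota: 860 units at 17%.
Pro-rata value split: in-quota = $926,234.46 × 2,854/3,714 = $711,759.06; over-quota = $926,234.46 − $711,759.06 = $214,475.40.
In-quota duty = $711,759.06 × 3.5% = $24,911.57. Over-quota duty = $214,475.40 × 17% = $36,460.82.
Line duty = $24,911.57 + $36,460.82 = $61,372.39.
Line 2 (2063.08.54, Belune, 101 units, $647.41):
Base rate for 2063.08.54 is 31.5%.
Origin Belune qualifies under the Tyron–Belune agreement and 2063.08.54 is covered: preferential rate 21.5% applies instead.
Duty = $647.41 × 21.5% = $139.19.
Line 3 (3112.76.35, Solos, 425 liters, $60,524.25):
Base rate for 3112.76.35 is 17%.
Duty = $60,524.25 × 17% = $10,289.12.
Total = $61,372.39 + $139.19 + $10,289.12 = $71,800.70.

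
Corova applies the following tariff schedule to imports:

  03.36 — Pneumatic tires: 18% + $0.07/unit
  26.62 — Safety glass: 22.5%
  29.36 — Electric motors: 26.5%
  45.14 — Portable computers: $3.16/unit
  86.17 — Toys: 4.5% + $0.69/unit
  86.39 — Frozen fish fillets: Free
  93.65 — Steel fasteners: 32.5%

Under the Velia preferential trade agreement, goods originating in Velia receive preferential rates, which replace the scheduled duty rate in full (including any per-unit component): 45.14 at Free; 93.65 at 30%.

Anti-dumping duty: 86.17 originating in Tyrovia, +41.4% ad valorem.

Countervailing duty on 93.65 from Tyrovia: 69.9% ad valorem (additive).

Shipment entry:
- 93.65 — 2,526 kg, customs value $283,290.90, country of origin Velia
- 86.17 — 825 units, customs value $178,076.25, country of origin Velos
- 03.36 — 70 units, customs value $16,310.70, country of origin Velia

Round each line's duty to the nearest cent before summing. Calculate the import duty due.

$96,510.78

Line 1 (93.65, Velia, 2,526 kg, $283,290.90):
Base rate for 93.65 is 32.5%.
Origin Velia qualifies under the Corova–Velia agreement and 93.65 is covered: preferential rate 30% applies instead.
The additional-duty order on 93.65 targets Tyrovia, not Velia; it does not apply.
Duty = $283,290.90 × 30% = $84,987.27.
Line 2 (86.17, Velos, 825 units, $178,076.25):
Base rate for 86.17 is 4.5% + $0.69/unit.
The additional-duty order on 86.17 targets Tyrovia, not Velos; it does not apply.
Duty = $178,076.25 × 4.5% + 825 × $0.69 = $8,582.68.
Line 3 (03.36, Velia, 70 units, $16,310.70):
Base rate for 03.36 is 18% + $0.07/unit.
Origin Velia is the FTA partner but 03.36 is not on the preference list; base rate stands.
Duty = $16,310.70 × 18% + 70 × $0.07 = $2,940.83.
Total = $84,987.27 + $8,582.68 + $2,940.83 = $96,510.78.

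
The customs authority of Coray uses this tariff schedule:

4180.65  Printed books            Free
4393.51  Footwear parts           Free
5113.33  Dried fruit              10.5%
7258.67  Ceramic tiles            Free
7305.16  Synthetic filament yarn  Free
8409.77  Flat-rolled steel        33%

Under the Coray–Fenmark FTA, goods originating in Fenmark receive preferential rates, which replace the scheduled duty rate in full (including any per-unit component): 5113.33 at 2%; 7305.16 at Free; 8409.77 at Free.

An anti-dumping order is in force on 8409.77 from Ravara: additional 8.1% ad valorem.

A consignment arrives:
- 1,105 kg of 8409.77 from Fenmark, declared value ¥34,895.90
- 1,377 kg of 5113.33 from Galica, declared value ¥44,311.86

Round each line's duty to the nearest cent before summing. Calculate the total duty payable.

Line 1 (8409.77, Fenmark, 1,105 kg, ¥34,895.90):
Base rate for 8409.77 is 33%.
Origin Fenmark qualifies under the Coray–Fenmark agreement and 8409.77 is covered: preferential rate Free applies instead.
The additional-duty order on 8409.77 targets Ravara, not Fenmark; it does not apply.
Duty = ¥34,895.90 × 0% = ¥0.00.
Line 2 (5113.33, Galica, 1,377 kg, ¥44,311.86):
Base rate for 5113.33 is 10.5%.
5113.33 has an FTA preferential rate, but origin Galica is not Fenmark; base rate stands.
Duty = ¥44,311.86 × 10.5% = ¥4,652.75.
Total = ¥0.00 + ¥4,652.75 = ¥4,652.75.

¥4,652.75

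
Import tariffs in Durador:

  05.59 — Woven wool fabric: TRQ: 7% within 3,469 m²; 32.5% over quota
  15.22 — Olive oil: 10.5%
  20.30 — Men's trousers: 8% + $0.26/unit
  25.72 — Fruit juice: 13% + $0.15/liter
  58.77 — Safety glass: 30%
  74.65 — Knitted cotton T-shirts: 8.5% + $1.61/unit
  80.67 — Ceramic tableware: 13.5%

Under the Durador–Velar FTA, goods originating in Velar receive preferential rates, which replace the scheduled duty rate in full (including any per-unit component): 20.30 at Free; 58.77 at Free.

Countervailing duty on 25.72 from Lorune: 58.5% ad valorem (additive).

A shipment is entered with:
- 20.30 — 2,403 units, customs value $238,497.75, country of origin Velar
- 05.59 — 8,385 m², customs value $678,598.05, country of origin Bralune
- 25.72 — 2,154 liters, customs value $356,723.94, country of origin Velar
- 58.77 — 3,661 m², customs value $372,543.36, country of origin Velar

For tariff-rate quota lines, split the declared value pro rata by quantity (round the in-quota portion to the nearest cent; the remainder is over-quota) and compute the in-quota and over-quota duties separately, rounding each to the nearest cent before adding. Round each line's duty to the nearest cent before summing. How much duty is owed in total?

Line 1 (20.30, Velar, 2,403 units, $238,497.75):
Base rate for 20.30 is 8% + $0.26/unit.
Origin Velar qualifies under the Durador–Velar agreement and 20.30 is covered: preferential rate Free applies instead.
Duty = $238,497.75 × 0% = $0.00.
Line 2 (05.59, Bralune, 8,385 m², $678,598.05):
Code 05.59 is under a tariff-rate quota (threshold 3,469 m²). In-quota: 3,469 m² at 7%; over-quota: 4,916 m² at 32.5%.
Pro-rata value split: in-quota = $678,598.05 × 3,469/8,385 = $280,746.17; over-quota = $678,598.05 − $280,746.17 = $397,851.88.
In-quota duty = $280,746.17 × 7% = $19,652.23. Over-quota duty = $397,851.88 × 32.5% = $129,301.86.
Line duty = $19,652.23 + $129,301.86 = $148,954.09.
Line 3 (25.72, Velar, 2,154 liters, $356,723.94):
Base rate for 25.72 is 13% + $0.15/liter.
Origin Velar is the FTA partner but 25.72 is not on the preference list; base rate stands.
The additional-duty order on 25.72 targets Lorune, not Velar; it does not apply.
Duty = $356,723.94 × 13% + 2,154 × $0.15 = $46,697.21.
Line 4 (58.77, Velar, 3,661 m², $372,543.36):
Base rate for 58.77 is 30%.
Origin Velar qualifies under the Durador–Velar agreement and 58.77 is covered: preferential rate Free applies instead.
Duty = $372,543.36 × 0% = $0.00.
Total = $0.00 + $148,954.09 + $46,697.21 + $0.00 = $195,651.30.

$195,651.30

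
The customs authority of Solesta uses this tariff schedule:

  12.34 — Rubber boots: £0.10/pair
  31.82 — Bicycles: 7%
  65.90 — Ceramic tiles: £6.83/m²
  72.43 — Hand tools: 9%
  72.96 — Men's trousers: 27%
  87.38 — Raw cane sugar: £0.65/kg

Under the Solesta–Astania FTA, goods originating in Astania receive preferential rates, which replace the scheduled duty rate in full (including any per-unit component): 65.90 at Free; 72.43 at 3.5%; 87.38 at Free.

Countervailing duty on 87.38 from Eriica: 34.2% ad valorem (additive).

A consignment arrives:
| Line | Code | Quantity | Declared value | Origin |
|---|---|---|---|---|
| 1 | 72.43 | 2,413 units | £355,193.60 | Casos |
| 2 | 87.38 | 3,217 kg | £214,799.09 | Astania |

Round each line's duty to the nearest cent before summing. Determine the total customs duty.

Line 1 (72.43, Casos, 2,413 units, £355,193.60):
Base rate for 72.43 is 9%.
72.43 has an FTA preferential rate, but origin Casos is not Astania; base rate stands.
Duty = £355,193.60 × 9% = £31,967.42.
Line 2 (87.38, Astania, 3,217 kg, £214,799.09):
Base rate for 87.38 is £0.65/kg.
Origin Astania qualifies under the Solesta–Astania agreement and 87.38 is covered: preferential rate Free applies instead.
The additional-duty order on 87.38 targets Eriica, not Astania; it does not apply.
Duty = £214,799.09 × 0% = £0.00.
Total = £31,967.42 + £0.00 = £31,967.42.

£31,967.42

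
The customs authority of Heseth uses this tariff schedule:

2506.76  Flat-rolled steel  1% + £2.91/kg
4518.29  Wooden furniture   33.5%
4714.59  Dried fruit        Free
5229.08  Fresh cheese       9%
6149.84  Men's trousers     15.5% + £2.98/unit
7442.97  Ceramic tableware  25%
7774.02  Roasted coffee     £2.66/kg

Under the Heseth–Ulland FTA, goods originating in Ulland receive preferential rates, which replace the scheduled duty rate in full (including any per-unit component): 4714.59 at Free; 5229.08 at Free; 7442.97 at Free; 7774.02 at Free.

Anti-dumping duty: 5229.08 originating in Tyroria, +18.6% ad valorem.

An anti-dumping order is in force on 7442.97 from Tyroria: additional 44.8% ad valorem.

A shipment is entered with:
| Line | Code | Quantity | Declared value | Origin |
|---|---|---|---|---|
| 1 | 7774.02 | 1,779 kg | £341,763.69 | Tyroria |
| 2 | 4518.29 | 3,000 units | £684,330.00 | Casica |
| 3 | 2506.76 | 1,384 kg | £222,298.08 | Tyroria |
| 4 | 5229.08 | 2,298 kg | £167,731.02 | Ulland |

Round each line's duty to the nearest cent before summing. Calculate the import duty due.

Line 1 (7774.02, Tyroria, 1,779 kg, £341,763.69):
Base rate for 7774.02 is £2.66/kg.
7774.02 has an FTA preferential rate, but origin Tyroria is not Ulland; base rate stands.
Duty = 1,779 × £2.66 = £4,732.14.
Line 2 (4518.29, Casica, 3,000 units, £684,330.00):
Base rate for 4518.29 is 33.5%.
Duty = £684,330.00 × 33.5% = £229,250.55.
Line 3 (2506.76, Tyroria, 1,384 kg, £222,298.08):
Base rate for 2506.76 is 1% + £2.91/kg.
Duty = £222,298.08 × 1% + 1,384 × £2.91 = £6,250.42.
Line 4 (5229.08, Ulland, 2,298 kg, £167,731.02):
Base rate for 5229.08 is 9%.
Origin Ulland qualifies under the Heseth–Ulland agreement and 5229.08 is covered: preferential rate Free applies instead.
The additional-duty order on 5229.08 targets Tyroria, not Ulland; it does not apply.
Duty = £167,731.02 × 0% = £0.00.
Total = £4,732.14 + £229,250.55 + £6,250.42 + £0.00 = £240,233.11.

£240,233.11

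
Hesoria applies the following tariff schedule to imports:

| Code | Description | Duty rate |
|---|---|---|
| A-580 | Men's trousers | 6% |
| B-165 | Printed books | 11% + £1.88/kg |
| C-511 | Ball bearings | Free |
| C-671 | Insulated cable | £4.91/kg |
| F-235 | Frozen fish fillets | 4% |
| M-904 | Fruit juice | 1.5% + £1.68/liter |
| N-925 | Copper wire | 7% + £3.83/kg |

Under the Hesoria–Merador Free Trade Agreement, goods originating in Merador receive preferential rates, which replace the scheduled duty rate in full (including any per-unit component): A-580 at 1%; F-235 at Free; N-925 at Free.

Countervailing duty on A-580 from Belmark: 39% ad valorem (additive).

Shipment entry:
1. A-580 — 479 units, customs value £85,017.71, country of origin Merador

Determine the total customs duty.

Line 1 (A-580, Merador, 479 units, £85,017.71):
Base rate for A-580 is 6%.
Origin Merador qualifies under the Hesoria–Merador agreement and A-580 is covered: preferential rate 1% applies instead.
The additional-duty order on A-580 targets Belmark, not Merador; it does not apply.
Duty = £85,017.71 × 1% = £850.18.

£850.18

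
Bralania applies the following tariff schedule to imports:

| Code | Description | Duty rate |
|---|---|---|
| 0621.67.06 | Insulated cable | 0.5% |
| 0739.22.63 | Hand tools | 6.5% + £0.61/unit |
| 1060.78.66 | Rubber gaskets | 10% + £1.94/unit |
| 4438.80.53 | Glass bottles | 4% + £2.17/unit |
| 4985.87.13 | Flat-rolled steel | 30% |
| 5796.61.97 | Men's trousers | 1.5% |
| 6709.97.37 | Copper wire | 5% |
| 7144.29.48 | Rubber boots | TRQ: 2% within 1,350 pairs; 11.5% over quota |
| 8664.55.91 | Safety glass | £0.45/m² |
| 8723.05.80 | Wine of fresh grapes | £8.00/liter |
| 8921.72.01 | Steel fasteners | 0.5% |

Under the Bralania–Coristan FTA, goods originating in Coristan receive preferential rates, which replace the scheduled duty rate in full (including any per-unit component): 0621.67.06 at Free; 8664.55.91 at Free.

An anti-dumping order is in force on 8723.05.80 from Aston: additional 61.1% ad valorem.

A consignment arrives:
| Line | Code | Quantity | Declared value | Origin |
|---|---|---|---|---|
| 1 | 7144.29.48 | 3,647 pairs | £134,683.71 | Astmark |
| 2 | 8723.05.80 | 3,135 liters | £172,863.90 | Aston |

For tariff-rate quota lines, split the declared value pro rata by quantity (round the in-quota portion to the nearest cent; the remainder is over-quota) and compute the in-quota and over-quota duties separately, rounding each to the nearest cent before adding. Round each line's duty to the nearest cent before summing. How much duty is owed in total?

£141,452.19

Line 1 (7144.29.48, Astmark, 3,647 pairs, £134,683.71):
Code 7144.29.48 is under a tariff-rate quota (threshold 1,350 pairs). In-quota: 1,350 pairs at 2%; over-quota: 2,297 pairs at 11.5%.
Pro-rata value split: in-quota = £134,683.71 × 1,350/3,647 = £49,855.50; over-quota = £134,683.71 − £49,855.50 = £84,828.21.
In-quota duty = £49,855.50 × 2% = £997.11. Over-quota duty = £84,828.21 × 11.5% = £9,755.24.
Line duty = £997.11 + £9,755.24 = £10,752.35.
Line 2 (8723.05.80, Aston, 3,135 liters, £172,863.90):
Base rate for 8723.05.80 is £8.00/liter.
Additional duty on 8723.05.80 from Aston: +61.1% ad valorem. Applied ad valorem rate = 61.1%.
Duty = £172,863.90 × 61.1% + 3,135 × £8.00 = £130,699.84.
Total = £10,752.35 + £130,699.84 = £141,452.19.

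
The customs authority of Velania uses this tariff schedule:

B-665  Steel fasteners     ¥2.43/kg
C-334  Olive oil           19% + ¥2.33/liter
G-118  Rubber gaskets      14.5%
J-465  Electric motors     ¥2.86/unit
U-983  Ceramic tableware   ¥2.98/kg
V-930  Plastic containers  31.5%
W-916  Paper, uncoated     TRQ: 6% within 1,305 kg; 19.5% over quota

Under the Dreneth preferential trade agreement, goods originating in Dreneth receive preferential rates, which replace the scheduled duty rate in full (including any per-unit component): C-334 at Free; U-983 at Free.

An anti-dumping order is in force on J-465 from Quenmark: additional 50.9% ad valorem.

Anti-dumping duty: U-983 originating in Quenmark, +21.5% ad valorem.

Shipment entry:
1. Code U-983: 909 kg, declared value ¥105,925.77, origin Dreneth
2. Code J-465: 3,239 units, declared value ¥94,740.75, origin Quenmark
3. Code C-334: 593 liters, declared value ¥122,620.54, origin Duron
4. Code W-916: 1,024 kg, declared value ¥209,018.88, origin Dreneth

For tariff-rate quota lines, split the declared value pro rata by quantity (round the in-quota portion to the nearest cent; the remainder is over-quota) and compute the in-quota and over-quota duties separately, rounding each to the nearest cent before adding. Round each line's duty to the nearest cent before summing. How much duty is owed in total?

Line 1 (U-983, Dreneth, 909 kg, ¥105,925.77):
Base rate for U-983 is ¥2.98/kg.
Origin Dreneth qualifies under the Velania–Dreneth agreement and U-983 is covered: preferential rate Free applies instead.
The additional-duty order on U-983 targets Quenmark, not Dreneth; it does not apply.
Duty = ¥105,925.77 × 0% = ¥0.00.
Line 2 (J-465, Quenmark, 3,239 units, ¥94,740.75):
Base rate for J-465 is ¥2.86/unit.
Additional duty on J-465 from Quenmark: +50.9% ad valorem. Applied ad valorem rate = 50.9%.
Duty = ¥94,740.75 × 50.9% + 3,239 × ¥2.86 = ¥57,486.58.
Line 3 (C-334, Duron, 593 liters, ¥122,620.54):
Base rate for C-334 is 19% + ¥2.33/liter.
C-334 has an FTA preferential rate, but origin Duron is not Dreneth; base rate stands.
Duty = ¥122,620.54 × 19% + 593 × ¥2.33 = ¥24,679.59.
Line 4 (W-916, Dreneth, 1,024 kg, ¥209,018.88):
Code W-916 is under a tariff-rate quota (threshold 1,305 kg). Quantity 1,024 kg is within the quota, so the in-quota rate 6% applies to the full value.
Duty = ¥209,018.88 × 6% = ¥12,541.13.
Total = ¥0.00 + ¥57,486.58 + ¥24,679.59 + ¥12,541.13 = ¥94,707.30.

¥94,707.30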